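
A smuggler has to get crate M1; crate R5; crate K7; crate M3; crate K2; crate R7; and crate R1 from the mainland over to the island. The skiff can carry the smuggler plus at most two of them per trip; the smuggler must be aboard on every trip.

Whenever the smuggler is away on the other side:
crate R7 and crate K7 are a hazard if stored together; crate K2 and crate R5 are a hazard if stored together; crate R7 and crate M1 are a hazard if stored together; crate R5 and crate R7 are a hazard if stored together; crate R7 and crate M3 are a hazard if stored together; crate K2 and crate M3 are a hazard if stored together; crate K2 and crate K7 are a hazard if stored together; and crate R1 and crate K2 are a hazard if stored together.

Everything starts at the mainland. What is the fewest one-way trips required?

Following every safe sequence of crossings from the start, the most of the 7 that can be at the island as the skiff arrives there on crossings 1, 3 is 2, 4 respectively; the best ever achieved is 4 of 7.
From crossing 5 on, no configuration arises that was not already reachable earlier: only 37 distinct safe configurations (who is on which side, and where the skiff is) can ever be reached, none of them has everyone across, and every continuation just revisits them. So no valid plan exists.

impossible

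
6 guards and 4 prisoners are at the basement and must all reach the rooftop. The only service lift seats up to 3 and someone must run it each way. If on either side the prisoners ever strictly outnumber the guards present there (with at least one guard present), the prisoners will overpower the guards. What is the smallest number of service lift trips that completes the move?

Counting alone: each trip to the rooftop takes at most 3 across and each return brings at least 1 back, so after t trips out (and t−1 returns) at most 3t − (t−1) of the 10 are across; that first reaches 10 at t = 5, so at least 9 crossings are needed.
The plan below uses exactly 9 crossings, so it is optimal:
1. 2 prisoners → the rooftop.  (the basement: 6G 2P; the rooftop: 0G 2P)
2. 1 prisoner ← the basement.  (the basement: 6G 3P; the rooftop: 0G 1P)
3. 3 prisoners → the rooftop.  (the basement: 6G 0P; the rooftop: 0G 4P)
4. 1 prisoner ← the basement.  (the basement: 6G 1P; the rooftop: 0G 3P)
5. 3 guards → the rooftop.  (the basement: 3G 1P; the rooftop: 3G 3P)
6. 1 prisoner ← the basement.  (the basement: 3G 2P; the rooftop: 3G 2P)
7. 1 guard and 2 prisoners → the rooftop.  (the basement: 2G 0P; the rooftop: 4G 4P)
8. 1 prisoner ← the basement.  (the basement: 2G 1P; the rooftop: 4G 3P)
9. 2 guards and 1 prisoner → the rooftop.  (the basement: 0G 0P; the rooftop: 6G 4P)

9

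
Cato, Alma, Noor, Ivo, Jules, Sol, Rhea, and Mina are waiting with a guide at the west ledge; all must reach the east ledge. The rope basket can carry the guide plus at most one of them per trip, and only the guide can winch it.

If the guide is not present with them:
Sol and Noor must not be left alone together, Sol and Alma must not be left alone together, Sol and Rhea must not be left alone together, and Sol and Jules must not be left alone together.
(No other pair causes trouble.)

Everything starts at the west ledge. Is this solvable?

No

Following every safe sequence of crossings from the start, the most of the 8 that can be at the east ledge as the rope basket arrives there on crossings 1, 3, 5, 7, 9 is 1, 2, 3, 4, 5 respectively; the best ever achieved is 5 of 8.
From crossing 11 on, no configuration arises that was not already reachable earlier: only 88 distinct safe configurations (who is on which side, and where the rope basket is) can ever be reached, none of them has everyone across, and every continuation just revisits them. So no valid plan exists.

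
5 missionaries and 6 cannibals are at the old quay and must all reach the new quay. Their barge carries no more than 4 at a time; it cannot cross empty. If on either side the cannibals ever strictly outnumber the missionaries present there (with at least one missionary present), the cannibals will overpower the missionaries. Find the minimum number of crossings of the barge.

impossible

The cannibals already outnumber the missionaries at the old quay before anyone moves, so the starting position itself is disallowed.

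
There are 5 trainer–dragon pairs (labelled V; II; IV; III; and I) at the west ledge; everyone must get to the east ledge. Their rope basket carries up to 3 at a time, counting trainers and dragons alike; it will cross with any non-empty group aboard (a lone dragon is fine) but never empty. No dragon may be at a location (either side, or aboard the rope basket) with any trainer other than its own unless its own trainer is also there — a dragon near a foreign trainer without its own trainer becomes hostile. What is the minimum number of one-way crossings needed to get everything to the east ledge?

Counting alone: each trip to the east ledge takes at most 3 across and each return brings at least 1 back, so after t trips out (and t−1 returns) at most 3t − (t−1) of the 10 are across; that first reaches 10 at t = 5, so at least 9 crossings are needed.
The safety rule pushes this higher. Following every safe sequence of crossings, the most of the 10 that can be at the east ledge as the rope basket arrives there on crossing 9 is 9 — never all 10.
So no plan with fewer than 11 crossings exists, and this one achieves 11:
1. dragon V and trainer V cross → the east ledge.
2. trainer V crosses ← the west ledge.
3. dragon II, dragon III, and dragon IV cross → the east ledge.
4. dragon V crosses ← the west ledge.
5. trainer II, trainer III, and trainer IV cross → the east ledge.
6. dragon II and trainer II cross ← the west ledge.
7. trainer I, trainer II, and trainer V cross → the east ledge.
8. dragon IV crosses ← the west ledge.
9. dragon II and dragon V cross → the east ledge.
10. dragon V crosses ← the west ledge.
11. dragon I, dragon IV, and dragon V cross → the east ledge.

11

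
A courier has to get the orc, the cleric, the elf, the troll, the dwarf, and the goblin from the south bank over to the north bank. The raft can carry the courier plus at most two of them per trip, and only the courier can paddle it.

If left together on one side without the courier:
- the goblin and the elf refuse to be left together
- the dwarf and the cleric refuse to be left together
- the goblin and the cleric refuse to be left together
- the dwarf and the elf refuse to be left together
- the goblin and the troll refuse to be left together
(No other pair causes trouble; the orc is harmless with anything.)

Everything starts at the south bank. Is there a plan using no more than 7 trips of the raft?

Yes

Yes — this plan uses 7 crossings (≤ 7):
1. Courier goes to the north bank with the dwarf and the goblin.  [the south bank: the cleric, the elf, the orc, the troll | the north bank: the dwarf, the goblin]
2. Courier goes back to the south bank alone.  [the south bank: the cleric, the elf, the orc, the troll | the north bank: the dwarf, the goblin]
3. Courier goes to the north bank with the cleric and the orc.  [the south bank: the elf, the troll | the north bank: the cleric, the dwarf, the goblin, the orc]
4. Courier goes back to the south bank with the dwarf and the goblin.  [the south bank: the dwarf, the elf, the goblin, the troll | the north bank: the cleric, the orc]
5. Courier goes to the north bank with the elf and the troll.  [the south bank: the dwarf, the goblin | the north bank: the cleric, the elf, the orc, the troll]
6. Courier goes back to the south bank alone.  [the south bank: the dwarf, the goblin | the north bank: the cleric, the elf, the orc, the troll]
7. Courier goes to the north bank with the dwarf and the goblin.  [the south bank: — | the north bank: the cleric, the dwarf, the elf, the goblin, the orc, the troll]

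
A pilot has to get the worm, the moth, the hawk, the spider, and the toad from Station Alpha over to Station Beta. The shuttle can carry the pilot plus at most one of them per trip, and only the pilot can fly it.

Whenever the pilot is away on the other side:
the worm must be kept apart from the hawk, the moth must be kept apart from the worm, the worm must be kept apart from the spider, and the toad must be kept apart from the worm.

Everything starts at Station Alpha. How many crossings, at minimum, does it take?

Following every safe sequence of crossings from the start, the most of the 5 that can be at Station Beta as the shuttle arrives there on crossings 1, 3 is 1, 2 respectively; the best ever achieved is 2 of 5.
From crossing 5 on, no configuration arises that was not already reachable earlier: only 11 distinct safe configurations (who is on which side, and where the shuttle is) can ever be reached, none of them has everyone across, and every continuation just revisits them. So no valid plan exists.

impossible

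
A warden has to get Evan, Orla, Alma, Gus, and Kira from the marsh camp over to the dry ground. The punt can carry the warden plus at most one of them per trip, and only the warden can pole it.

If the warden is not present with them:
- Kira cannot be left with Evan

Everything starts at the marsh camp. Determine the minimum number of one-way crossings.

Counting alone: the warden can take at most 1 across per trip to the dry ground, so moving all 5 needs at least 5 loaded trips out, with a return between consecutive ones — at least 9 crossings.
The plan below uses exactly 9 crossings, so it is optimal:
1. Warden goes to the dry ground with Evan.  [the marsh camp: Alma, Gus, Kira, Orla | the dry ground: Evan]
2. Warden goes back to the marsh camp alone.  [the marsh camp: Alma, Gus, Kira, Orla | the dry ground: Evan]
3. Warden goes to the dry ground with Orla.  [the marsh camp: Alma, Gus, Kira | the dry ground: Evan, Orla]
4. Warden goes back to the marsh camp alone.  [the marsh camp: Alma, Gus, Kira | the dry ground: Evan, Orla]
5. Warden goes to the dry ground with Alma.  [the marsh camp: Gus, Kira | the dry ground: Alma, Evan, Orla]
6. Warden goes back to the marsh camp alone.  [the marsh camp: Gus, Kira | the dry ground: Alma, Evan, Orla]
7. Warden goes to the dry ground with Gus.  [the marsh camp: Kira | the dry ground: Alma, Evan, Gus, Orla]
8. Warden goes back to the marsh camp alone.  [the marsh camp: Kira | the dry ground: Alma, Evan, Gus, Orla]
9. Warden goes to the dry ground with Kira.  [the marsh camp: — | the dry ground: Alma, Evan, Gus, Kira, Orla]

9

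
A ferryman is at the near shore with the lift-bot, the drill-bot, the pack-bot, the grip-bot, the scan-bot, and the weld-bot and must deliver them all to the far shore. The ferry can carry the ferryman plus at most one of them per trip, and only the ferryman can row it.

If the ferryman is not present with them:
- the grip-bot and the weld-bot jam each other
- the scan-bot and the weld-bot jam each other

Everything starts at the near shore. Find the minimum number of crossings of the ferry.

13

Counting alone: the ferryman can take at most 1 across per trip to the far shore, so moving all 6 needs at least 6 loaded trips out, with a return between consecutive ones — at least 11 crossings.
The safety rule pushes this higher. Following every safe sequence of crossings, the most of the 6 that can be at the far shore as the ferry arrives there on crossing 11 is 5 — never all 6.
So no plan with fewer than 13 crossings exists, and this one achieves 13:
1. Ferryman goes to the far shore with the weld-bot.
2. Ferryman goes back to the near shore alone.
3. Ferryman goes to the far shore with the lift-bot.
4. Ferryman goes back to the near shore alone.
5. Ferryman goes to the far shore with the drill-bot.
6. Ferryman goes back to the near shore alone.
7. Ferryman goes to the far shore with the pack-bot.
8. Ferryman goes back to the near shore alone.
9. Ferryman goes to the far shore with the grip-bot.
10. Ferryman goes back to the near shore with the weld-bot.
11. Ferryman goes to the far shore with the scan-bot.
12. Ferryman goes back to the near shore alone.
13. Ferryman goes to the far shore with the weld-bot.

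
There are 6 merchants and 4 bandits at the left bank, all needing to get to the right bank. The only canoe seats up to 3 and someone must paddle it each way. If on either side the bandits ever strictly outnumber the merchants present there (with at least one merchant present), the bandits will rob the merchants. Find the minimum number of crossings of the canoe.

9

Counting alone: each trip to the right bank takes at most 3 across and each return brings at least 1 back, so after t trips out (and t−1 returns) at most 3t − (t−1) of the 10 are across; that first reaches 10 at t = 5, so at least 9 crossings are needed.
The plan below uses exactly 9 crossings, so it is optimal:
1. 2 bandits → the right bank.  (the left bank: 6M 2B; the right bank: 0M 2B)
2. 1 bandit ← the left bank.  (the left bank: 6M 3B; the right bank: 0M 1B)
3. 3 bandits → the right bank.  (the left bank: 6M 0B; the right bank: 0M 4B)
4. 1 bandit ← the left bank.  (the left bank: 6M 1B; the right bank: 0M 3B)
5. 3 merchants → the right bank.  (the left bank: 3M 1B; the right bank: 3M 3B)
6. 1 bandit ← the left bank.  (the left bank: 3M 2B; the right bank: 3M 2B)
7. 1 merchant and 2 bandits → the right bank.  (the left bank: 2M 0B; the right bank: 4M 4B)
8. 1 bandit ← the left bank.  (the left bank: 2M 1B; the right bank: 4M 3B)
9. 2 merchants and 1 bandit → the right bank.  (the left bank: 0M 0B; the right bank: 6M 4B)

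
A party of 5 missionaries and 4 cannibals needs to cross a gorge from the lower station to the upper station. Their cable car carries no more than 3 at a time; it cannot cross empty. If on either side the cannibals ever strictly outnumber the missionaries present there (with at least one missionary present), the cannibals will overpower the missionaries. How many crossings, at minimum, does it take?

7

Counting alone: each trip to the upper station takes at most 3 across and each return brings at least 1 back, so after t trips out (and t−1 returns) at most 3t − (t−1) of the 9 are across; that first reaches 9 at t = 4, so at least 7 crossings are needed.
The plan below uses exactly 7 crossings, so it is optimal:
1. 3 cannibals → the upper station.  (the lower station: 5M 1C; the upper station: 0M 3C)
2. 1 cannibal ← the lower station.  (the lower station: 5M 2C; the upper station: 0M 2C)
3. 3 missionaries → the upper station.  (the lower station: 2M 2C; the upper station: 3M 2C)
4. 1 missionary ← the lower station.  (the lower station: 3M 2C; the upper station: 2M 2C)
5. 2 missionaries and 1 cannibal → the upper station.  (the lower station: 1M 1C; the upper station: 4M 3C)
6. 1 missionary ← the lower station.  (the lower station: 2M 1C; the upper station: 3M 3C)
7. 2 missionaries and 1 cannibal → the upper station.  (the lower station: 0M 0C; the upper station: 5M 4C)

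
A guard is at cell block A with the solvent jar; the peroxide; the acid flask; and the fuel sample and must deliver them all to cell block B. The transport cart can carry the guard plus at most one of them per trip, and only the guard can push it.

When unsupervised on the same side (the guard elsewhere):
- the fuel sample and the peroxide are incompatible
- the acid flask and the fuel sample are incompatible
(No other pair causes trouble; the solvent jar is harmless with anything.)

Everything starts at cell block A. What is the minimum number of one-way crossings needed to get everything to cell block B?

9

Counting alone: the guard can take at most 1 across per trip to cell block B, so moving all 4 needs at least 4 loaded trips out, with a return between consecutive ones — at least 7 crossings.
The safety rule pushes this higher. Following every safe sequence of crossings, the most of the 4 that can be at cell block B as the transport cart arrives there on crossing 7 is 3 — never all 4.
So no plan with fewer than 9 crossings exists, and this one achieves 9:
1. Guard goes to cell block B with the fuel sample.
2. Guard goes back to cell block A alone.
3. Guard goes to cell block B with the solvent jar.
4. Guard goes back to cell block A alone.
5. Guard goes to cell block B with the peroxide.
6. Guard goes back to cell block A with the fuel sample.
7. Guard goes to cell block B with the acid flask.
8. Guard goes back to cell block A alone.
9. Guard goes to cell block B with the fuel sample.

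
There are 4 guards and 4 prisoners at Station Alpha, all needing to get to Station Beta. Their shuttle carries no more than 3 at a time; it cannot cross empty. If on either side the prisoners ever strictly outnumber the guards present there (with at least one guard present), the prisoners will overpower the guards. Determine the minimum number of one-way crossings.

Counting alone: each trip to Station Beta takes at most 3 across and each return brings at least 1 back, so after t trips out (and t−1 returns) at most 3t − (t−1) of the 8 are across; that first reaches 8 at t = 4, so at least 7 crossings are needed.
The safety rule pushes this higher. Following every safe sequence of crossings, the most of the 8 that can be at Station Beta as the shuttle arrives there on crossing 7 is 7 — never all 8.
So no plan with fewer than 9 crossings exists, and this one achieves 9:
1. 2 prisoners → Station Beta.  (Station Alpha: 4G 2P; Station Beta: 0G 2P)
2. 1 prisoner ← Station Alpha.  (Station Alpha: 4G 3P; Station Beta: 0G 1P)
3. 3 prisoners → Station Beta.  (Station Alpha: 4G 0P; Station Beta: 0G 4P)
4. 1 prisoner ← Station Alpha.  (Station Alpha: 4G 1P; Station Beta: 0G 3P)
5. 3 guards → Station Beta.  (Station Alpha: 1G 1P; Station Beta: 3G 3P)
6. 1 guard and 1 prisoner ← Station Alpha.  (Station Alpha: 2G 2P; Station Beta: 2G 2P)
7. 2 guards → Station Beta.  (Station Alpha: 0G 2P; Station Beta: 4G 2P)
8. 1 prisoner ← Station Alpha.  (Station Alpha: 0G 3P; Station Beta: 4G 1P)
9. 3 prisoners → Station Beta.  (Station Alpha: 0G 0P; Station Beta: 4G 4P)

9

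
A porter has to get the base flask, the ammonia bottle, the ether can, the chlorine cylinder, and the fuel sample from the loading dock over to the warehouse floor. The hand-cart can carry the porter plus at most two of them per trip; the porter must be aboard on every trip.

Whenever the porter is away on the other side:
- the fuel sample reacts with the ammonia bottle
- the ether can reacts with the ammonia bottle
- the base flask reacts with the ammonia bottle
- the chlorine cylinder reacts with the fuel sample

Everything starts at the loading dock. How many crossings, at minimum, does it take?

Counting alone: the porter can take at most 2 across per trip to the warehouse floor, so moving all 5 needs at least 3 loaded trips out, with a return between consecutive ones — at least 5 crossings.
The plan below uses exactly 5 crossings, so it is optimal:
1. Porter goes to the warehouse floor with the ammonia bottle and the chlorine cylinder.  [the loading dock: the base flask, the ether can, the fuel sample | the warehouse floor: the ammonia bottle, the chlorine cylinder]
2. Porter goes back to the loading dock alone.  [the loading dock: the base flask, the ether can, the fuel sample | the warehouse floor: the ammonia bottle, the chlorine cylinder]
3. Porter goes to the warehouse floor with the base flask and the ether can.  [the loading dock: the fuel sample | the warehouse floor: the ammonia bottle, the base flask, the chlorine cylinder, the ether can]
4. Porter goes back to the loading dock with the ammonia bottle.  [the loading dock: the ammonia bottle, the fuel sample | the warehouse floor: the base flask, the chlorine cylinder, the ether can]
5. Porter goes to the warehouse floor with the ammonia bottle and the fuel sample.  [the loading dock: — | the warehouse floor: the ammonia bottle, the base flask, the chlorine cylinder, the ether can, the fuel sample]

5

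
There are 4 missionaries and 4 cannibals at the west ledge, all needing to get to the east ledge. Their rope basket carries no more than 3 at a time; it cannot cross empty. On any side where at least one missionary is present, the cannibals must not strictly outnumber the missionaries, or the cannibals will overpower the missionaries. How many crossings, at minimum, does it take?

9

Counting alone: each trip to the east ledge takes at most 3 across and each return brings at least 1 back, so after t trips out (and t−1 returns) at most 3t − (t−1) of the 8 are across; that first reaches 8 at t = 4, so at least 7 crossings are needed.
The safety rule pushes this higher. Following every safe sequence of crossings, the most of the 8 that can be at the east ledge as the rope basket arrives there on crossing 7 is 7 — never all 8.
So no plan with fewer than 9 crossings exists, and this one achieves 9:
1. 2 cannibals → the east ledge.  (the west ledge: 4M 2C; the east ledge: 0M 2C)
2. 1 cannibal ← the west ledge.  (the west ledge: 4M 3C; the east ledge: 0M 1C)
3. 3 cannibals → the east ledge.  (the west ledge: 4M 0C; the east ledge: 0M 4C)
4. 1 cannibal ← the west ledge.  (the west ledge: 4M 1C; the east ledge: 0M 3C)
5. 3 missionaries → the east ledge.  (the west ledge: 1M 1C; the east ledge: 3M 3C)
6. 1 missionary and 1 cannibal ← the west ledge.  (the west ledge: 2M 2C; the east ledge: 2M 2C)
7. 2 missionaries → the east ledge.  (the west ledge: 0M 2C; the east ledge: 4M 2C)
8. 1 cannibal ← the west ledge.  (the west ledge: 0M 3C; the east ledge: 4M 1C)
9. 3 cannibals → the east ledge.  (the west ledge: 0M 0C; the east ledge: 4M 4C)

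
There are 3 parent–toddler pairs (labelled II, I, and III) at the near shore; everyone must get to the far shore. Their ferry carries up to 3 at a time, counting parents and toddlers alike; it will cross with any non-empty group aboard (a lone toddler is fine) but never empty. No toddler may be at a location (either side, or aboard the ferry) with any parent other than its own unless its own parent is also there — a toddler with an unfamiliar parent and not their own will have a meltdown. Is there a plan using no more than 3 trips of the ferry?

No

Counting alone: each trip to the far shore takes at most 3 across and each return brings at least 1 back, so after t trips out (and t−1 returns) at most 3t − (t−1) of the 6 are across; that first reaches 6 at t = 3, so at least 5 crossings are needed.
Since 3 < 5, 3 crossings cannot be enough. (The shortest complete plan in fact takes 5:)
1. parent II and toddler II cross → the far shore.
2. parent II crosses ← the near shore.
3. parent I, parent II, and parent III cross → the far shore.
4. toddler II crosses ← the near shore.
5. toddler I, toddler II, and toddler III cross → the far shore.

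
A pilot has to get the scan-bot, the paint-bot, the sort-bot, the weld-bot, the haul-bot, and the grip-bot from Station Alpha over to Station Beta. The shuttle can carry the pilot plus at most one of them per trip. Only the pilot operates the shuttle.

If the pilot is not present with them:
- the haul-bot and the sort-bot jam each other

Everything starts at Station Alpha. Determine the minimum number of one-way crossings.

Counting alone: the pilot can take at most 1 across per trip to Station Beta, so moving all 6 needs at least 6 loaded trips out, with a return between consecutive ones — at least 11 crossings.
The plan below uses exactly 11 crossings, so it is optimal:
1. Pilot goes to Station Beta with the sort-bot.  [Station Alpha: the grip-bot, the haul-bot, the paint-bot, the scan-bot, the weld-bot | Station Beta: the sort-bot]
2. Pilot goes back to Station Alpha alone.  [Station Alpha: the grip-bot, the haul-bot, the paint-bot, the scan-bot, the weld-bot | Station Beta: the sort-bot]
3. Pilot goes to Station Beta with the scan-bot.  [Station Alpha: the grip-bot, the haul-bot, the paint-bot, the weld-bot | Station Beta: the scan-bot, the sort-bot]
4. Pilot goes back to Station Alpha alone.  [Station Alpha: the grip-bot, the haul-bot, the paint-bot, the weld-bot | Station Beta: the scan-bot, the sort-bot]
5. Pilot goes to Station Beta with the paint-bot.  [Station Alpha: the grip-bot, the haul-bot, the weld-bot | Station Beta: the paint-bot, the scan-bot, the sort-bot]
6. Pilot goes back to Station Alpha alone.  [Station Alpha: the grip-bot, the haul-bot, the weld-bot | Station Beta: the paint-bot, the scan-bot, the sort-bot]
7. Pilot goes to Station Beta with the weld-bot.  [Station Alpha: the grip-bot, the haul-bot | Station Beta: the paint-bot, the scan-bot, the sort-bot, the weld-bot]
8. Pilot goes back to Station Alpha alone.  [Station Alpha: the grip-bot, the haul-bot | Station Beta: the paint-bot, the scan-bot, the sort-bot, the weld-bot]
9. Pilot goes to Station Beta with the grip-bot.  [Station Alpha: the haul-bot | Station Beta: the grip-bot, the paint-bot, the scan-bot, the sort-bot, the weld-bot]
10. Pilot goes back to Station Alpha alone.  [Station Alpha: the haul-bot | Station Beta: the grip-bot, the paint-bot, the scan-bot, the sort-bot, the weld-bot]
11. Pilot goes to Station Beta with the haul-bot.  [Station Alpha: — | Station Beta: the grip-bot, the haul-bot, the paint-bot, the scan-bot, the sort-bot, the weld-bot]

11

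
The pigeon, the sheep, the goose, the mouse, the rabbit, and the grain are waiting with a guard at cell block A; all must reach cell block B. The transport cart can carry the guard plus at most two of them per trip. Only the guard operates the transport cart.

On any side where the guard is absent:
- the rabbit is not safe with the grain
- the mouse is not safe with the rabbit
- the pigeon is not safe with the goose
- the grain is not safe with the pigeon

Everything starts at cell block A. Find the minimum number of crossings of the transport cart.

Counting alone: the guard can take at most 2 across per trip to cell block B, so moving all 6 needs at least 3 loaded trips out, with a return between consecutive ones — at least 5 crossings.
The safety rule pushes this higher. Following every safe sequence of crossings, the most of the 6 that can be at cell block B as the transport cart arrives there on crossing 5 is 5 — never all 6.
So no plan with fewer than 7 crossings exists, and this one achieves 7:
1. Guard goes to cell block B with the pigeon and the rabbit.  [cell block A: the goose, the grain, the mouse, the sheep | cell block B: the pigeon, the rabbit]
2. Guard goes back to cell block A alone.  [cell block A: the goose, the grain, the mouse, the sheep | cell block B: the pigeon, the rabbit]
3. Guard goes to cell block B with the goose and the sheep.  [cell block A: the grain, the mouse | cell block B: the goose, the pigeon, the rabbit, the sheep]
4. Guard goes back to cell block A with the pigeon.  [cell block A: the grain, the mouse, the pigeon | cell block B: the goose, the rabbit, the sheep]
5. Guard goes to cell block B with the grain and the mouse.  [cell block A: the pigeon | cell block B: the goose, the grain, the mouse, the rabbit, the sheep]
6. Guard goes back to cell block A with the rabbit.  [cell block A: the pigeon, the rabbit | cell block B: the goose, the grain, the mouse, the sheep]
7. Guard goes to cell block B with the pigeon and the rabbit.  [cell block A: — | cell block B: the goose, the grain, the mouse, the pigeon, the rabbit, the sheep]

7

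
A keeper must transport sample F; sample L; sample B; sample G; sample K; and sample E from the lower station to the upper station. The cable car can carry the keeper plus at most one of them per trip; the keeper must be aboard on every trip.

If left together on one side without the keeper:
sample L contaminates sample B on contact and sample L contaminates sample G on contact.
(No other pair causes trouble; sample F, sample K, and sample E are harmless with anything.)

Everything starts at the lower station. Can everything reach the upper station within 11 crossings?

Counting alone: the keeper can take at most 1 across per trip to the upper station, so moving all 6 needs at least 6 loaded trips out, with a return between consecutive ones — at least 11 crossings.
The safety rule pushes this higher. Following every safe sequence of crossings, the most of the 6 that can be at the upper station as the cable car arrives there on crossing 11 is 5 — never all 6.
So the move cannot be finished within 11 crossings. (The shortest complete plan takes 13:)
1. Keeper goes to the upper station with sample L.  [the lower station: sample B, sample E, sample F, sample G, sample K | the upper station: sample L]
2. Keeper goes back to the lower station alone.  [the lower station: sample B, sample E, sample F, sample G, sample K | the upper station: sample L]
3. Keeper goes to the upper station with sample F.  [the lower station: sample B, sample E, sample G, sample K | the upper station: sample F, sample L]
4. Keeper goes back to the lower station alone.  [the lower station: sample B, sample E, sample G, sample K | the upper station: sample F, sample L]
5. Keeper goes to the upper station with sample B.  [the lower station: sample E, sample G, sample K | the upper station: sample B, sample F, sample L]
6. Keeper goes back to the lower station with sample L.  [the lower station: sample E, sample G, sample K, sample L | the upper station: sample B, sample F]
7. Keeper goes to the upper station with sample G.  [the lower station: sample E, sample K, sample L | the upper station: sample B, sample F, sample G]
8. Keeper goes back to the lower station alone.  [the lower station: sample E, sample K, sample L | the upper station: sample B, sample F, sample G]
9. Keeper goes to the upper station with sample K.  [the lower station: sample E, sample L | the upper station: sample B, sample F, sample G, sample K]
10. Keeper goes back to the lower station alone.  [the lower station: sample E, sample L | the upper station: sample B, sample F, sample G, sample K]
11. Keeper goes to the upper station with sample E.  [the lower station: sample L | the upper station: sample B, sample E, sample F, sample G, sample K]
12. Keeper goes back to the lower station alone.  [the lower station: sample L | the upper station: sample B, sample E, sample F, sample G, sample K]
13. Keeper goes to the upper station with sample L.  [the lower station: — | the upper station: sample B, sample E, sample F, sample G, sample K, sample L]

No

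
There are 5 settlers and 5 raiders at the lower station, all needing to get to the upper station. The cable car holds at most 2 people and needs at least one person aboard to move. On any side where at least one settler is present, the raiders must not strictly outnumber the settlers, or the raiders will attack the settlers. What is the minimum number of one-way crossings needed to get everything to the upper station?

Following every safe sequence of crossings from the start, the most of the 10 that can be at the upper station as the cable car arrives there on crossings 1, 3, 5, 7 is 2, 3, 4, 5 respectively; the best ever achieved is 5 of 10.
From crossing 9 on, no configuration arises that was not already reachable earlier: only 13 distinct safe configurations (who is on which side, and where the cable car is) can ever be reached, none of them has everyone across, and every continuation just revisits them. They are: 0 settlers + 0 raiders across (cable car back at the start); 0 settlers + 1 raider across (cable car there); 0 settlers + 1 raider across (cable car back at the start); 0 settlers + 2 raiders across (cable car there); 0 settlers + 2 raiders across (cable car back at the start); 0 settlers + 3 raiders across (cable car there); 0 settlers + 3 raiders across (cable car back at the start); 0 settlers + 4 raiders across (cable car there); 0 settlers + 4 raiders across (cable car back at the start); 0 settlers + 5 raiders across (cable car there); 1 settler + 1 raider across (cable car there); 1 settler + 1 raider across (cable car back at the start); 2 settlers + 2 raiders across (cable car there). So no valid plan exists.

impossible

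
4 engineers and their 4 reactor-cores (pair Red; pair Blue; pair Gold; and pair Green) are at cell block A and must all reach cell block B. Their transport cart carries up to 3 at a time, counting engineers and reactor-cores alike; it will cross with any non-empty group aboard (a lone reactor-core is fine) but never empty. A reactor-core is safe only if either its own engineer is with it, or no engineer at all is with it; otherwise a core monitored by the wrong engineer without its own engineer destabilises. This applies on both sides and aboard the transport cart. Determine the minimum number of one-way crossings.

9

Counting alone: each trip to cell block B takes at most 3 across and each return brings at least 1 back, so after t trips out (and t−1 returns) at most 3t − (t−1) of the 8 are across; that first reaches 8 at t = 4, so at least 7 crossings are needed.
The safety rule pushes this higher. Following every safe sequence of crossings, the most of the 8 that can be at cell block B as the transport cart arrives there on crossing 7 is 7 — never all 8.
So no plan with fewer than 9 crossings exists, and this one achieves 9:
1. engineer Red and reactor-core Red cross → cell block B.
2. engineer Red crosses ← cell block A.
3. engineer Blue, engineer Red, and reactor-core Blue cross → cell block B.
4. engineer Red and reactor-core Red cross ← cell block A.
5. engineer Gold, engineer Green, and engineer Red cross → cell block B.
6. reactor-core Blue crosses ← cell block A.
7. reactor-core Blue and reactor-core Red cross → cell block B.
8. reactor-core Red crosses ← cell block A.
9. reactor-core Gold, reactor-core Green, and reactor-core Red cross → cell block B.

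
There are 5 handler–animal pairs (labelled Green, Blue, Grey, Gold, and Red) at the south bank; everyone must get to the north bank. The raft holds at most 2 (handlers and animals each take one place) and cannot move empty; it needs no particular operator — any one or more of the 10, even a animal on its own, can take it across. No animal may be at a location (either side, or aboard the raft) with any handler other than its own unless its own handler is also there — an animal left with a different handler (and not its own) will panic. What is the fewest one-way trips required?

Following every safe sequence of crossings from the start, the most of the 10 that can be at the north bank as the raft arrives there on crossings 1, 3, 5, 7 is 2, 3, 4, 5 respectively; the best ever achieved is 5 of 10.
From crossing 9 on, no configuration arises that was not already reachable earlier: only 82 distinct safe configurations (who is on which side, and where the raft is) can ever be reached, none of them has everyone across, and every continuation just revisits them. So no valid plan exists.

impossible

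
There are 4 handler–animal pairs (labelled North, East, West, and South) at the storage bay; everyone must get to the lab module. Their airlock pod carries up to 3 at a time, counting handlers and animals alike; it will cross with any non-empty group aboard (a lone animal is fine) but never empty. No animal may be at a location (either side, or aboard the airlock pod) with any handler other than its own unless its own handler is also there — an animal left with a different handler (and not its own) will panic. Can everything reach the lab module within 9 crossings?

Yes

Yes — this plan uses 9 crossings (≤ 9):
1. animal North and handler North cross → the lab module.
2. handler North crosses ← the storage bay.
3. animal East, handler East, and handler North cross → the lab module.
4. animal North and handler North cross ← the storage bay.
5. handler North, handler South, and handler West cross → the lab module.
6. animal East crosses ← the storage bay.
7. animal East and animal North cross → the lab module.
8. animal North crosses ← the storage bay.
9. animal North, animal South, and animal West cross → the lab module.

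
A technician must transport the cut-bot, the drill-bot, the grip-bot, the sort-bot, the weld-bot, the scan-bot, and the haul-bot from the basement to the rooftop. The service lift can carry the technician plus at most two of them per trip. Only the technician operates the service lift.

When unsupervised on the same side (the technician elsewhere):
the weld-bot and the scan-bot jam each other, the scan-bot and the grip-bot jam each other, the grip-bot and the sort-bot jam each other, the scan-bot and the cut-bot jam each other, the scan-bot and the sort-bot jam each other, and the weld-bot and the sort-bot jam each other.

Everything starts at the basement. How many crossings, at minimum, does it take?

11

Counting alone: the technician can take at most 2 across per trip to the rooftop, so moving all 7 needs at least 4 loaded trips out, with a return between consecutive ones — at least 7 crossings.
The safety rule pushes this higher. Following every safe sequence of crossings, the most of the 7 that can be at the rooftop as the service lift arrives there on crossings 7, 9 is 5, 6 respectively — never all 7.
So no plan with fewer than 11 crossings exists, and this one achieves 11:
1. Technician goes to the rooftop with the scan-bot and the sort-bot.
2. Technician goes back to the basement with the sort-bot.
3. Technician goes to the rooftop with the cut-bot and the sort-bot.
4. Technician goes back to the basement with the scan-bot.
5. Technician goes to the rooftop with the drill-bot and the scan-bot.
6. Technician goes back to the basement with the scan-bot.
7. Technician goes to the rooftop with the grip-bot and the weld-bot.
8. Technician goes back to the basement with the sort-bot.
9. Technician goes to the rooftop with the haul-bot and the sort-bot.
10. Technician goes back to the basement with the sort-bot.
11. Technician goes to the rooftop with the scan-bot and the sort-bot.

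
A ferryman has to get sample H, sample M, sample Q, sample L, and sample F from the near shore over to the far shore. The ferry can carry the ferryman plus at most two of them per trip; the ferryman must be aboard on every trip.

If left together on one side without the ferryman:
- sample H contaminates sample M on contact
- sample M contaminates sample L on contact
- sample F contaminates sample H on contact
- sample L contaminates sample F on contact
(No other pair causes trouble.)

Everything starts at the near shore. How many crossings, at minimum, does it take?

5

Counting alone: the ferryman can take at most 2 across per trip to the far shore, so moving all 5 needs at least 3 loaded trips out, with a return between consecutive ones — at least 5 crossings.
The plan below uses exactly 5 crossings, so it is optimal:
1. Ferryman goes to the far shore with sample H and sample L.  [the near shore: sample F, sample M, sample Q | the far shore: sample H, sample L]
2. Ferryman goes back to the near shore alone.  [the near shore: sample F, sample M, sample Q | the far shore: sample H, sample L]
3. Ferryman goes to the far shore with sample Q.  [the near shore: sample F, sample M | the far shore: sample H, sample L, sample Q]
4. Ferryman goes back to the near shore alone.  [the near shore: sample F, sample M | the far shore: sample H, sample L, sample Q]
5. Ferryman goes to the far shore with sample F and sample M.  [the near shore: — | the far shore: sample F, sample H, sample L, sample M, sample Q]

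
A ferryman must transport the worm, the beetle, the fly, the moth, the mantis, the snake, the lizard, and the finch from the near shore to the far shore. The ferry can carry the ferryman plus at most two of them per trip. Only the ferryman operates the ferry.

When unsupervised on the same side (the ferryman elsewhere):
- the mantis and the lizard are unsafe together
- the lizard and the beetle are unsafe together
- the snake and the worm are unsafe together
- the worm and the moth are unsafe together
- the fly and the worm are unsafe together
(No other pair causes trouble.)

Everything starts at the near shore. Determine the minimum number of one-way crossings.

Counting alone: the ferryman can take at most 2 across per trip to the far shore, so moving all 8 needs at least 4 loaded trips out, with a return between consecutive ones — at least 7 crossings.
The safety rule pushes this higher. Following every safe sequence of crossings, the most of the 8 that can be at the far shore as the ferry arrives there on crossing 7 is 7 — never all 8.
So no plan with fewer than 9 crossings exists, and this one achieves 9:
1. Ferryman goes to the far shore with the lizard and the worm.  [the near shore: the beetle, the finch, the fly, the mantis, the moth, the snake | the far shore: the lizard, the worm]
2. Ferryman goes back to the near shore alone.  [the near shore: the beetle, the finch, the fly, the mantis, the moth, the snake | the far shore: the lizard, the worm]
3. Ferryman goes to the far shore with the beetle and the mantis.  [the near shore: the finch, the fly, the moth, the snake | the far shore: the beetle, the lizard, the mantis, the worm]
4. Ferryman goes back to the near shore with the lizard.  [the near shore: the finch, the fly, the lizard, the moth, the snake | the far shore: the beetle, the mantis, the worm]
5. Ferryman goes to the far shore with the fly and the moth.  [the near shore: the finch, the lizard, the snake | the far shore: the beetle, the fly, the mantis, the moth, the worm]
6. Ferryman goes back to the near shore with the worm.  [the near shore: the finch, the lizard, the snake, the worm | the far shore: the beetle, the fly, the mantis, the moth]
7. Ferryman goes to the far shore with the finch and the snake.  [the near shore: the lizard, the worm | the far shore: the beetle, the finch, the fly, the mantis, the moth, the snake]
8. Ferryman goes back to the near shore alone.  [the near shore: the lizard, the worm | the far shore: the beetle, the finch, the fly, the mantis, the moth, the snake]
9. Ferryman goes to the far shore with the lizard and the worm.  [the near shore: — | the far shore: the beetle, the finch, the fly, the lizard, the mantis, the moth, the snake, the worm]

9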